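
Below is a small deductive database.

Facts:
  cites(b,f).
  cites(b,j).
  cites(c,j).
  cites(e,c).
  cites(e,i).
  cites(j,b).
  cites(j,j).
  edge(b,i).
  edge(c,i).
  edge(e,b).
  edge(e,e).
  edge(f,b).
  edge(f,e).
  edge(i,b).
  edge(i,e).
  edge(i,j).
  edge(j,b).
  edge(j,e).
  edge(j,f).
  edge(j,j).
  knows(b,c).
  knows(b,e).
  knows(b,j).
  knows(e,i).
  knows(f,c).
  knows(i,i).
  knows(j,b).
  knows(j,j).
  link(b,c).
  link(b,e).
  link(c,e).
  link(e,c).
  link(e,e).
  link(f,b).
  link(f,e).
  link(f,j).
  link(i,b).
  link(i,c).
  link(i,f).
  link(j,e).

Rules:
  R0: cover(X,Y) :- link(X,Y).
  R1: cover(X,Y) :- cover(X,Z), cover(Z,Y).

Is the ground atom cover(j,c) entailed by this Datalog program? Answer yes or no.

round 1: derive cover(b,c) via R0 from link(b,c)
round 1: derive cover(b,e) via R0 from link(b,e)
round 1: derive cover(c,e) via R0 from link(c,e)
round 1: derive cover(e,c) via R0 from link(e,c)
round 1: derive cover(e,e) via R0 from link(e,e)
round 1: derive cover(f,b) via R0 from link(f,b)
round 1: derive cover(f,e) via R0 from link(f,e)
round 1: derive cover(f,j) via R0 from link(f,j)
round 1: derive cover(i,b) via R0 from link(i,b)
round 1: derive cover(i,c) via R0 from link(i,c)
round 1: derive cover(i,f) via R0 from link(i,f)
round 1: derive cover(j,e) via R0 from link(j,e)
round 2: derive cover(c,c) via R1 from cover(c,e), cover(e,c)
round 2: derive cover(f,c) via R1 from cover(f,b), cover(b,c)
round 2: derive cover(i,e) via R1 from cover(i,b), cover(b,e)
round 2: derive cover(i,j) via R1 from cover(i,f), cover(f,j)
round 2: derive cover(j,c) via R1 from cover(j,e), cover(e,c)

yes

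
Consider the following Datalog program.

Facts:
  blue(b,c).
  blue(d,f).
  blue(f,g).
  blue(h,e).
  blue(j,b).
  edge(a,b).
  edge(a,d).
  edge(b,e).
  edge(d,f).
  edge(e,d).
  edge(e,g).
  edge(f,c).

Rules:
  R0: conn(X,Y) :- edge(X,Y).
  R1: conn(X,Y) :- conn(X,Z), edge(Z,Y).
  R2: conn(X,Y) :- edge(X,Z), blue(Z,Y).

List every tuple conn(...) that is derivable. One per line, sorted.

round 1: derive conn(a,b) via R0 from edge(a,b)
round 1: derive conn(a,d) via R0 from edge(a,d)
round 1: derive conn(b,e) via R0 from edge(b,e)
round 1: derive conn(d,f) via R0 from edge(d,f)
round 1: derive conn(e,d) via R0 from edge(e,d)
round 1: derive conn(e,g) via R0 from edge(e,g)
round 1: derive conn(f,c) via R0 from edge(f,c)
round 1: derive conn(a,c) via R2 from edge(a,b), blue(b,c)
round 1: derive conn(a,f) via R2 from edge(a,d), blue(d,f)
round 1: derive conn(d,g) via R2 from edge(d,f), blue(f,g)
round 1: derive conn(e,f) via R2 from edge(e,d), blue(d,f)
round 2: derive conn(a,e) via R1 from conn(a,b), edge(b,e)
round 2: derive conn(b,d) via R1 from conn(b,e), edge(e,d)
round 2: derive conn(b,g) via R1 from conn(b,e), edge(e,g)
round 2: derive conn(d,c) via R1 from conn(d,f), edge(f,c)
round 2: derive conn(e,c) via R1 from conn(e,f), edge(f,c)
round 3: derive conn(a,g) via R1 from conn(a,e), edge(e,g)
round 3: derive conn(b,f) via R1 from conn(b,d), edge(d,f)
round 4: derive conn(b,c) via R1 from conn(b,f), edge(f,c)

conn(a,b)
conn(a,c)
conn(a,d)
conn(a,e)
conn(a,f)
conn(a,g)
conn(b,c)
conn(b,d)
conn(b,e)
conn(b,f)
conn(b,g)
conn(d,c)
conn(d,f)
conn(d,g)
conn(e,c)
conn(e,d)
conn(e,f)
conn(e,g)
conn(f,c)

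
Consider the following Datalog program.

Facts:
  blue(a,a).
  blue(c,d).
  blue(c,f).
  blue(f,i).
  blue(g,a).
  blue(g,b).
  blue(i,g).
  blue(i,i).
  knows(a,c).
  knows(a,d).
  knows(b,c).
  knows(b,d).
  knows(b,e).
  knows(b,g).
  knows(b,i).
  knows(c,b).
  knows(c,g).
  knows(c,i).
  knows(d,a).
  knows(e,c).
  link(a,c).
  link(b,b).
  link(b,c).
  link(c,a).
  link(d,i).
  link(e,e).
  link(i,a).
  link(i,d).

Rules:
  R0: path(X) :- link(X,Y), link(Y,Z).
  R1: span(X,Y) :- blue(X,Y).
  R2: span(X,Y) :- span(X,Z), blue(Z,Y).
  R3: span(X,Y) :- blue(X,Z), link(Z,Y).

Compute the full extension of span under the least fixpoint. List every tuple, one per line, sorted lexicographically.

round 1: derive span(a,a) via R1 from blue(a,a)
round 1: derive span(c,d) via R1 from blue(c,d)
round 1: derive span(c,f) via R1 from blue(c,f)
round 1: derive span(f,i) via R1 from blue(f,i)
round 1: derive span(g,a) via R1 from blue(g,a)
round 1: derive span(g,b) via R1 from blue(g,b)
round 1: derive span(i,g) via R1 from blue(i,g)
round 1: derive span(i,i) via R1 from blue(i,i)
round 1: derive span(a,c) via R3 from blue(a,a), link(a,c)
round 1: derive span(c,i) via R3 from blue(c,d), link(d,i)
round 1: derive span(f,a) via R3 from blue(f,i), link(i,a)
round 1: derive span(f,d) via R3 from blue(f,i), link(i,d)
round 1: derive span(g,c) via R3 from blue(g,a), link(a,c)
round 1: derive span(i,a) via R3 from blue(i,i), link(i,a)
round 1: derive span(i,d) via R3 from blue(i,i), link(i,d)
round 2: derive span(a,d) via R2 from span(a,c), blue(c,d)
round 2: derive span(a,f) via R2 from span(a,c), blue(c,f)
round 2: derive span(c,g) via R2 from span(c,i), blue(i,g)
round 2: derive span(f,g) via R2 from span(f,i), blue(i,g)
round 2: derive span(g,d) via R2 from span(g,c), blue(c,d)
round 2: derive span(g,f) via R2 from span(g,c), blue(c,f)
round 2: derive span(i,b) via R2 from span(i,g), blue(g,b)
round 3: derive span(a,i) via R2 from span(a,f), blue(f,i)
round 3: derive span(c,a) via R2 from span(c,g), blue(g,a)
round 3: derive span(c,b) via R2 from span(c,g), blue(g,b)
round 3: derive span(f,b) via R2 from span(f,g), blue(g,b)
round 3: derive span(g,i) via R2 from span(g,f), blue(f,i)
round 4: derive span(a,g) via R2 from span(a,i), blue(i,g)
round 4: derive span(g,g) via R2 from span(g,i), blue(i,g)
round 5: derive span(a,b) via R2 from span(a,g), blue(g,b)

span(a,a)
span(a,b)
span(a,c)
span(a,d)
span(a,f)
span(a,g)
span(a,i)
span(c,a)
span(c,b)
span(c,d)
span(c,f)
span(c,g)
span(c,i)
span(f,a)
span(f,b)
span(f,d)
span(f,g)
span(f,i)
span(g,a)
span(g,b)
span(g,c)
span(g,d)
span(g,f)
span(g,g)
span(g,i)
span(i,a)
span(i,b)
span(i,d)
span(i,g)
span(i,i)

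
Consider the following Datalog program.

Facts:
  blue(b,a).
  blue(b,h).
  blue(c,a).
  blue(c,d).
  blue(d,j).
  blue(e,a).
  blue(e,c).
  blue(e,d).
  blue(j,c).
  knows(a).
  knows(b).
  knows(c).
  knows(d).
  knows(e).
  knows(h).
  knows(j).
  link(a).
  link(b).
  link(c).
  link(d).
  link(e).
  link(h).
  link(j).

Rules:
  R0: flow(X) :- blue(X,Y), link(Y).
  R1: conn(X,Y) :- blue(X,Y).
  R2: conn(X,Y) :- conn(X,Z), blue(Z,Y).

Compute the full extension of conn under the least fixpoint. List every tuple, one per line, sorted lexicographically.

round 1: derive conn(b,a) via R1 from blue(b,a)
round 1: derive conn(b,h) via R1 from blue(b,h)
round 1: derive conn(c,a) via R1 from blue(c,a)
round 1: derive conn(c,d) via R1 from blue(c,d)
round 1: derive conn(d,j) via R1 from blue(d,j)
round 1: derive conn(e,a) via R1 from blue(e,a)
round 1: derive conn(e,c) via R1 from blue(e,c)
round 1: derive conn(e,d) via R1 from blue(e,d)
round 1: derive conn(j,c) via R1 from blue(j,c)
round 2: derive conn(c,j) via R2 from conn(c,d), blue(d,j)
round 2: derive conn(d,c) via R2 from conn(d,j), blue(j,c)
round 2: derive conn(e,j) via R2 from conn(e,d), blue(d,j)
round 2: derive conn(j,a) via R2 from conn(j,c), blue(c,a)
round 2: derive conn(j,d) via R2 from conn(j,c), blue(c,d)
round 3: derive conn(c,c) via R2 from conn(c,j), blue(j,c)
round 3: derive conn(d,a) via R2 from conn(d,c), blue(c,a)
round 3: derive conn(d,d) via R2 from conn(d,c), blue(c,d)
round 3: derive conn(j,j) via R2 from conn(j,d), blue(d,j)

conn(b,a)
conn(b,h)
conn(c,a)
conn(c,c)
conn(c,d)
conn(c,j)
conn(d,a)
conn(d,c)
conn(d,d)
conn(d,j)
conn(e,a)
conn(e,c)
conn(e,d)
conn(e,j)
conn(j,a)
conn(j,c)
conn(j,d)
conn(j,j)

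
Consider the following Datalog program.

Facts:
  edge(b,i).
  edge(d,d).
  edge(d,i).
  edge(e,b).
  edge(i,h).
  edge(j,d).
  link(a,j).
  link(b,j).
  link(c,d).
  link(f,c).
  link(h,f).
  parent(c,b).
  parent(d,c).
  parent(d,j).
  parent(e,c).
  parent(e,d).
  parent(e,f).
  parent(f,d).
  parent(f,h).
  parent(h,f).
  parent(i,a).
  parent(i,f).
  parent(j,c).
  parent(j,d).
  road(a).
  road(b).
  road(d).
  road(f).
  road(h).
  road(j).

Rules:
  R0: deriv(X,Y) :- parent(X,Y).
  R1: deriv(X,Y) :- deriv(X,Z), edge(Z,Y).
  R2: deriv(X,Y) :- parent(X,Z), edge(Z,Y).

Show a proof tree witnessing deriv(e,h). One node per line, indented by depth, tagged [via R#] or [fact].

deriv(e,h)  [via R1]
  deriv(e,i)  [via R2]
    parent(e,d)  [fact]
    edge(d,i)  [fact]
  edge(i,h)  [fact]

round 1: derive deriv(c,b) via R0 from parent(c,b)
round 1: derive deriv(d,c) via R0 from parent(d,c)
round 1: derive deriv(d,j) via R0 from parent(d,j)
round 1: derive deriv(e,c) via R0 from parent(e,c)
round 1: derive deriv(e,d) via R0 from parent(e,d)
round 1: derive deriv(e,f) via R0 from parent(e,f)
round 1: derive deriv(f,d) via R0 from parent(f,d)
round 1: derive deriv(f,h) via R0 from parent(f,h)
round 1: derive deriv(h,f) via R0 from parent(h,f)
round 1: derive deriv(i,a) via R0 from parent(i,a)
round 1: derive deriv(i,f) via R0 from parent(i,f)
round 1: derive deriv(j,c) via R0 from parent(j,c)
round 1: derive deriv(j,d) via R0 from parent(j,d)
round 1: derive deriv(c,i) via R2 from parent(c,b), edge(b,i)
round 1: derive deriv(d,d) via R2 from parent(d,j), edge(j,d)
round 1: derive deriv(e,i) via R2 from parent(e,d), edge(d,i)
round 1: derive deriv(f,i) via R2 from parent(f,d), edge(d,i)
round 1: derive deriv(j,i) via R2 from parent(j,d), edge(d,i)
round 2: derive deriv(c,h) via R1 from deriv(c,i), edge(i,h)
round 2: derive deriv(d,i) via R1 from deriv(d,d), edge(d,i)
round 2: derive deriv(e,h) via R1 from deriv(e,i), edge(i,h)
round 2: derive deriv(j,h) via R1 from deriv(j,i), edge(i,h)
round 3: derive deriv(d,h) via R1 from deriv(d,i), edge(i,h)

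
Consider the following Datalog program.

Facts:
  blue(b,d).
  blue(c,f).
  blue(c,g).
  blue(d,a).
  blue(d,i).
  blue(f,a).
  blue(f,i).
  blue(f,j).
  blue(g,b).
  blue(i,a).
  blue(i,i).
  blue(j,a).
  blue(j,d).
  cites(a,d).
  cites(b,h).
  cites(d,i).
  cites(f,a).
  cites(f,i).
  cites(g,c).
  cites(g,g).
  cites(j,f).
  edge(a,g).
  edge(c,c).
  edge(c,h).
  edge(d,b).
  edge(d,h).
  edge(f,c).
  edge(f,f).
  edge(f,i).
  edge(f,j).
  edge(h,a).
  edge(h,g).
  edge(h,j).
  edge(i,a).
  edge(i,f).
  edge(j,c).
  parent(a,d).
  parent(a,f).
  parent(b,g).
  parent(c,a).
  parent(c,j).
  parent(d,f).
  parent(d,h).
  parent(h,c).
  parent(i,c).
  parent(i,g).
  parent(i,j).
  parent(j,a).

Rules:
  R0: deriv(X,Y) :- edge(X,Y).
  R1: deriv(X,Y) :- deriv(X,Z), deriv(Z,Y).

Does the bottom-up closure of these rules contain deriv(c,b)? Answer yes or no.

round 1: derive deriv(a,g) via R0 from edge(a,g)
round 1: derive deriv(c,c) via R0 from edge(c,c)
round 1: derive deriv(c,h) via R0 from edge(c,h)
round 1: derive deriv(d,b) via R0 from edge(d,b)
round 1: derive deriv(d,h) via R0 from edge(d,h)
round 1: derive deriv(f,c) via R0 from edge(f,c)
round 1: derive deriv(f,f) via R0 from edge(f,f)
round 1: derive deriv(f,i) via R0 from edge(f,i)
round 1: derive deriv(f,j) via R0 from edge(f,j)
round 1: derive deriv(h,a) via R0 from edge(h,a)
round 1: derive deriv(h,g) via R0 from edge(h,g)
round 1: derive deriv(h,j) via R0 from edge(h,j)
round 1: derive deriv(i,a) via R0 from edge(i,a)
round 1: derive deriv(i,f) via R0 from edge(i,f)
round 1: derive deriv(j,c) via R0 from edge(j,c)
round 2: derive deriv(c,a) via R1 from deriv(c,h), deriv(h,a)
round 2: derive deriv(c,g) via R1 from deriv(c,h), deriv(h,g)
round 2: derive deriv(c,j) via R1 from deriv(c,h), deriv(h,j)
round 2: derive deriv(d,a) via R1 from deriv(d,h), deriv(h,a)
round 2: derive deriv(d,g) via R1 from deriv(d,h), deriv(h,g)
round 2: derive deriv(d,j) via R1 from deriv(d,h), deriv(h,j)
round 2: derive deriv(f,a) via R1 from deriv(f,i), deriv(i,a)
round 2: derive deriv(f,h) via R1 from deriv(f,c), deriv(c,h)
round 2: derive deriv(h,c) via R1 from deriv(h,j), deriv(j,c)
round 2: derive deriv(i,c) via R1 from deriv(i,f), deriv(f,c)
round 2: derive deriv(i,g) via R1 from deriv(i,a), deriv(a,g)
round 2: derive deriv(i,i) via R1 from deriv(i,f), deriv(f,i)
round 2: derive deriv(i,j) via R1 from deriv(i,f), deriv(f,j)
round 2: derive deriv(j,h) via R1 from deriv(j,c), deriv(c,h)
round 3: derive deriv(d,c) via R1 from deriv(d,h), deriv(h,c)
round 3: derive deriv(f,g) via R1 from deriv(f,a), deriv(a,g)
round 3: derive deriv(h,h) via R1 from deriv(h,c), deriv(c,h)
round 3: derive deriv(i,h) via R1 from deriv(i,c), deriv(c,h)
round 3: derive deriv(j,a) via R1 from deriv(j,c), deriv(c,a)
round 3: derive deriv(j,g) via R1 from deriv(j,c), deriv(c,g)
round 3: derive deriv(j,j) via R1 from deriv(j,c), deriv(c,j)

no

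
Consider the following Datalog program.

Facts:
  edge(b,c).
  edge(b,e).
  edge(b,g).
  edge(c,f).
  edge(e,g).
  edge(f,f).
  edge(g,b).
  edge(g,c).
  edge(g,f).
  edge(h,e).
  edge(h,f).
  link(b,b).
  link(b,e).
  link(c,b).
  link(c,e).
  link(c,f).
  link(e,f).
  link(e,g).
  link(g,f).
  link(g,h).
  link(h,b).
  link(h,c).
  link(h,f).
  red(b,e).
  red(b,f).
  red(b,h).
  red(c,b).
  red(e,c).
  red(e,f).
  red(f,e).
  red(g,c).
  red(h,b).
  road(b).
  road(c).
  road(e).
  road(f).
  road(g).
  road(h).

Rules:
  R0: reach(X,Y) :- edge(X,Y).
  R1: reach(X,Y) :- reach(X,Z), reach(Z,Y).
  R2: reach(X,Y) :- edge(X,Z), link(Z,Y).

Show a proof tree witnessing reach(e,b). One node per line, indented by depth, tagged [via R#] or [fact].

reach(e,b)  [via R1]
  reach(e,g)  [via R0]
    edge(e,g)  [fact]
  reach(g,b)  [via R0]
    edge(g,b)  [fact]

round 1: derive reach(b,c) via R0 from edge(b,c)
round 1: derive reach(b,e) via R0 from edge(b,e)
round 1: derive reach(b,g) via R0 from edge(b,g)
round 1: derive reach(c,f) via R0 from edge(c,f)
round 1: derive reach(e,g) via R0 from edge(e,g)
round 1: derive reach(f,f) via R0 from edge(f,f)
round 1: derive reach(g,b) via R0 from edge(g,b)
round 1: derive reach(g,c) via R0 from edge(g,c)
round 1: derive reach(g,f) via R0 from edge(g,f)
round 1: derive reach(h,e) via R0 from edge(h,e)
round 1: derive reach(h,f) via R0 from edge(h,f)
round 1: derive reach(b,b) via R2 from edge(b,c), link(c,b)
round 1: derive reach(b,f) via R2 from edge(b,c), link(c,f)
round 1: derive reach(b,h) via R2 from edge(b,g), link(g,h)
round 1: derive reach(e,f) via R2 from edge(e,g), link(g,f)
round 1: derive reach(e,h) via R2 from edge(e,g), link(g,h)
round 1: derive reach(g,e) via R2 from edge(g,b), link(b,e)
round 1: derive reach(h,g) via R2 from edge(h,e), link(e,g)
round 2: derive reach(e,b) via R1 from reach(e,g), reach(g,b)
round 2: derive reach(e,c) via R1 from reach(e,g), reach(g,c)
round 2: derive reach(e,e) via R1 from reach(e,g), reach(g,e)
round 2: derive reach(g,g) via R1 from reach(g,b), reach(b,g)
round 2: derive reach(g,h) via R1 from reach(g,b), reach(b,h)
round 2: derive reach(h,b) via R1 from reach(h,g), reach(g,b)
round 2: derive reach(h,c) via R1 from reach(h,g), reach(g,c)
round 2: derive reach(h,h) via R1 from reach(h,e), reach(e,h)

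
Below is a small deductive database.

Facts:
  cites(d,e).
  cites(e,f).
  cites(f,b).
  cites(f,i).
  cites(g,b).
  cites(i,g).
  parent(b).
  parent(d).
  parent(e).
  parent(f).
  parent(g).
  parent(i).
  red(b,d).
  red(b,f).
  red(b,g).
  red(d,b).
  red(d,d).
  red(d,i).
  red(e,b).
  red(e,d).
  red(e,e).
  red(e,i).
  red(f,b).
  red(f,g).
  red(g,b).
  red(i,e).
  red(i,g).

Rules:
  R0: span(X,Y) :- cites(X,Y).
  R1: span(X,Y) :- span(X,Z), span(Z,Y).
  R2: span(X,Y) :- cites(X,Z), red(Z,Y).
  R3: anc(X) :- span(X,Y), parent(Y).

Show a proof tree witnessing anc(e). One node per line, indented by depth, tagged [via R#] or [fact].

anc(e)  [via R3]
  span(e,b)  [via R2]
    cites(e,f)  [fact]
    red(f,b)  [fact]
  parent(b)  [fact]

round 1: derive span(d,e) via R0 from cites(d,e)
round 1: derive span(e,f) via R0 from cites(e,f)
round 1: derive span(f,b) via R0 from cites(f,b)
round 1: derive span(f,i) via R0 from cites(f,i)
round 1: derive span(g,b) via R0 from cites(g,b)
round 1: derive span(i,g) via R0 from cites(i,g)
round 1: derive span(d,b) via R2 from cites(d,e), red(e,b)
round 1: derive span(d,d) via R2 from cites(d,e), red(e,d)
round 1: derive span(d,i) via R2 from cites(d,e), red(e,i)
round 1: derive span(e,b) via R2 from cites(e,f), red(f,b)
round 1: derive span(e,g) via R2 from cites(e,f), red(f,g)
round 1: derive span(f,d) via R2 from cites(f,b), red(b,d)
round 1: derive span(f,e) via R2 from cites(f,i), red(i,e)
round 1: derive span(f,f) via R2 from cites(f,b), red(b,f)
round 1: derive span(f,g) via R2 from cites(f,b), red(b,g)
round 1: derive span(g,d) via R2 from cites(g,b), red(b,d)
round 1: derive span(g,f) via R2 from cites(g,b), red(b,f)
round 1: derive span(g,g) via R2 from cites(g,b), red(b,g)
round 1: derive span(i,b) via R2 from cites(i,g), red(g,b)
round 2: derive span(d,f) via R1 from span(d,e), span(e,f)
round 2: derive span(d,g) via R1 from span(d,e), span(e,g)
round 2: derive span(e,d) via R1 from span(e,f), span(f,d)
round 2: derive span(e,e) via R1 from span(e,f), span(f,e)
round 2: derive span(e,i) via R1 from span(e,f), span(f,i)
round 2: derive span(g,e) via R1 from span(g,d), span(d,e)
round 2: derive span(g,i) via R1 from span(g,d), span(d,i)
round 2: derive span(i,d) via R1 from span(i,g), span(g,d)
round 2: derive span(i,f) via R1 from span(i,g), span(g,f)
round 2: derive anc(d) via R3 from span(d,b), parent(b)
round 2: derive anc(e) via R3 from span(e,b), parent(b)
round 2: derive anc(f) via R3 from span(f,b), parent(b)
round 2: derive anc(g) via R3 from span(g,b), parent(b)
round 2: derive anc(i) via R3 from span(i,b), parent(b)
round 3: derive span(i,e) via R1 from span(i,d), span(d,e)
round 3: derive span(i,i) via R1 from span(i,d), span(d,i)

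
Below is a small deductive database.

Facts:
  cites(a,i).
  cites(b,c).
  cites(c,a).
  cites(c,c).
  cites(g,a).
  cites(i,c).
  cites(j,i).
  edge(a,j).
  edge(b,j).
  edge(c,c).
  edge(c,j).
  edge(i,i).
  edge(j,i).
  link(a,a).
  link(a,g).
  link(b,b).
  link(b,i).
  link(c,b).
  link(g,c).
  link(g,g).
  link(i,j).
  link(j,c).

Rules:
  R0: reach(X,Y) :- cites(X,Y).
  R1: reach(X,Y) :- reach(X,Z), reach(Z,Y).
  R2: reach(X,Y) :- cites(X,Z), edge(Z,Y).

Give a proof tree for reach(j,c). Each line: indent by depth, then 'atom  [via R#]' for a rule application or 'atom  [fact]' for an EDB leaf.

reach(j,c)  [via R1]
  reach(j,i)  [via R0]
    cites(j,i)  [fact]
  reach(i,c)  [via R0]
    cites(i,c)  [fact]

round 1: derive reach(a,i) via R0 from cites(a,i)
round 1: derive reach(b,c) via R0 from cites(b,c)
round 1: derive reach(c,a) via R0 from cites(c,a)
round 1: derive reach(c,c) via R0 from cites(c,c)
round 1: derive reach(g,a) via R0 from cites(g,a)
round 1: derive reach(i,c) via R0 from cites(i,c)
round 1: derive reach(j,i) via R0 from cites(j,i)
round 1: derive reach(b,j) via R2 from cites(b,c), edge(c,j)
round 1: derive reach(c,j) via R2 from cites(c,a), edge(a,j)
round 1: derive reach(g,j) via R2 from cites(g,a), edge(a,j)
round 1: derive reach(i,j) via R2 from cites(i,c), edge(c,j)
round 2: derive reach(a,c) via R1 from reach(a,i), reach(i,c)
round 2: derive reach(a,j) via R1 from reach(a,i), reach(i,j)
round 2: derive reach(b,a) via R1 from reach(b,c), reach(c,a)
round 2: derive reach(b,i) via R1 from reach(b,j), reach(j,i)
round 2: derive reach(c,i) via R1 from reach(c,a), reach(a,i)
round 2: derive reach(g,i) via R1 from reach(g,a), reach(a,i)
round 2: derive reach(i,a) via R1 from reach(i,c), reach(c,a)
round 2: derive reach(i,i) via R1 from reach(i,j), reach(j,i)
round 2: derive reach(j,c) via R1 from reach(j,i), reach(i,c)
round 2: derive reach(j,j) via R1 from reach(j,i), reach(i,j)
round 3: derive reach(a,a) via R1 from reach(a,c), reach(c,a)
round 3: derive reach(g,c) via R1 from reach(g,a), reach(a,c)
round 3: derive reach(j,a) via R1 from reach(j,c), reach(c,a)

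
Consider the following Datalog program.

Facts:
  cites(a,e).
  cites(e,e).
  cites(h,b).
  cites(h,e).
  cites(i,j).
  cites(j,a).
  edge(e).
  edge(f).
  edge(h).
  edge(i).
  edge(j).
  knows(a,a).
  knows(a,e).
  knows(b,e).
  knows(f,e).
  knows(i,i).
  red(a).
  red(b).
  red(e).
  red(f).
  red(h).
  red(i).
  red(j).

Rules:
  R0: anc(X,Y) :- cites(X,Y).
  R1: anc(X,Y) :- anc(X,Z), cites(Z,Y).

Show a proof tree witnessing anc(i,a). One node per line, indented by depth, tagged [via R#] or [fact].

anc(i,a)  [via R1]
  anc(i,j)  [via R0]
    cites(i,j)  [fact]
  cites(j,a)  [fact]

round 1: derive anc(a,e) via R0 from cites(a,e)
round 1: derive anc(e,e) via R0 from cites(e,e)
round 1: derive anc(h,b) via R0 from cites(h,b)
round 1: derive anc(h,e) via R0 from cites(h,e)
round 1: derive anc(i,j) via R0 from cites(i,j)
round 1: derive anc(j,a) via R0 from cites(j,a)
round 2: derive anc(i,a) via R1 from anc(i,j), cites(j,a)
round 2: derive anc(j,e) via R1 from anc(j,a), cites(a,e)
round 3: derive anc(i,e) via R1 from anc(i,a), cites(a,e)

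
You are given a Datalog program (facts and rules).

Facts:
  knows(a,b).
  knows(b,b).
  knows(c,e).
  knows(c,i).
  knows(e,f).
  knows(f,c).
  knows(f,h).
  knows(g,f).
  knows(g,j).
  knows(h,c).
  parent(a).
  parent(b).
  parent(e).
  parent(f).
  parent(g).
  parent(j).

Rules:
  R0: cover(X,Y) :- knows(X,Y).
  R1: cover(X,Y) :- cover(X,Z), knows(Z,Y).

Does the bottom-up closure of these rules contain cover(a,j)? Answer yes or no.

no

round 1: derive cover(a,b) via R0 from knows(a,b)
round 1: derive cover(b,b) via R0 from knows(b,b)
round 1: derive cover(c,e) via R0 from knows(c,e)
round 1: derive cover(c,i) via R0 from knows(c,i)
round 1: derive cover(e,f) via R0 from knows(e,f)
round 1: derive cover(f,c) via R0 from knows(f,c)
round 1: derive cover(f,h) via R0 from knows(f,h)
round 1: derive cover(g,f) via R0 from knows(g,f)
round 1: derive cover(g,j) via R0 from knows(g,j)
round 1: derive cover(h,c) via R0 from knows(h,c)
round 2: derive cover(c,f) via R1 from cover(c,e), knows(e,f)
round 2: derive cover(e,c) via R1 from cover(e,f), knows(f,c)
round 2: derive cover(e,h) via R1 from cover(e,f), knows(f,h)
round 2: derive cover(f,e) via R1 from cover(f,c), knows(c,e)
round 2: derive cover(f,i) via R1 from cover(f,c), knows(c,i)
round 2: derive cover(g,c) via R1 from cover(g,f), knows(f,c)
round 2: derive cover(g,h) via R1 from cover(g,f), knows(f,h)
round 2: derive cover(h,e) via R1 from cover(h,c), knows(c,e)
round 2: derive cover(h,i) via R1 from cover(h,c), knows(c,i)
round 3: derive cover(c,c) via R1 from cover(c,f), knows(f,c)
round 3: derive cover(c,h) via R1 from cover(c,f), knows(f,h)
round 3: derive cover(e,e) via R1 from cover(e,c), knows(c,e)
round 3: derive cover(e,i) via R1 from cover(e,c), knows(c,i)
round 3: derive cover(f,f) via R1 from cover(f,e), knows(e,f)
round 3: derive cover(g,e) via R1 from cover(g,c), knows(c,e)
round 3: derive cover(g,i) via R1 from cover(g,c), knows(c,i)
round 3: derive cover(h,f) via R1 from cover(h,e), knows(e,f)
round 4: derive cover(h,h) via R1 from cover(h,f), knows(f,h)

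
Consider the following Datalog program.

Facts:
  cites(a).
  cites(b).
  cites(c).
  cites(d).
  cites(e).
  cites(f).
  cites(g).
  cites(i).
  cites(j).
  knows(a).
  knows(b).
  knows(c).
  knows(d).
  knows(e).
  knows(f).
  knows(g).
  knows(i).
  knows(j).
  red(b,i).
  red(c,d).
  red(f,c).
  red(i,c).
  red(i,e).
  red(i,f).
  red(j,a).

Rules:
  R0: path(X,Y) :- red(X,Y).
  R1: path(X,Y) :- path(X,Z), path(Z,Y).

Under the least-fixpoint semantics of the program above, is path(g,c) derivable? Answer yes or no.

round 1: derive path(b,i) via R0 from red(b,i)
round 1: derive path(c,d) via R0 from red(c,d)
round 1: derive path(f,c) via R0 from red(f,c)
round 1: derive path(i,c) via R0 from red(i,c)
round 1: derive path(i,e) via R0 from red(i,e)
round 1: derive path(i,f) via R0 from red(i,f)
round 1: derive path(j,a) via R0 from red(j,a)
round 2: derive path(b,c) via R1 from path(b,i), path(i,c)
round 2: derive path(b,e) via R1 from path(b,i), path(i,e)
round 2: derive path(b,f) via R1 from path(b,i), path(i,f)
round 2: derive path(f,d) via R1 from path(f,c), path(c,d)
round 2: derive path(i,d) via R1 from path(i,c), path(c,d)
round 3: derive path(b,d) via R1 from path(b,c), path(c,d)

no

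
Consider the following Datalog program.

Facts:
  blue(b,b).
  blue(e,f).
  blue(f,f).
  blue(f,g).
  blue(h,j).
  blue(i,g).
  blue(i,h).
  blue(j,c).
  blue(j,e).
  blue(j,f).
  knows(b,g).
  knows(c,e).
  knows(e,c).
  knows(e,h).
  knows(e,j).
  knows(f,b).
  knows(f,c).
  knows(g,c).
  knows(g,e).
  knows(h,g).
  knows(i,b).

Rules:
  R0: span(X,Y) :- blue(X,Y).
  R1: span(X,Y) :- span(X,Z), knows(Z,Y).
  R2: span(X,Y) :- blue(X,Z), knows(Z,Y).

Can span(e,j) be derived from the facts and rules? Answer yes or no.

round 1: derive span(b,b) via R0 from blue(b,b)
round 1: derive span(e,f) via R0 from blue(e,f)
round 1: derive span(f,f) via R0 from blue(f,f)
round 1: derive span(f,g) via R0 from blue(f,g)
round 1: derive span(h,j) via R0 from blue(h,j)
round 1: derive span(i,g) via R0 from blue(i,g)
round 1: derive span(i,h) via R0 from blue(i,h)
round 1: derive span(j,c) via R0 from blue(j,c)
round 1: derive span(j,e) via R0 from blue(j,e)
round 1: derive span(j,f) via R0 from blue(j,f)
round 1: derive span(b,g) via R2 from blue(b,b), knows(b,g)
round 1: derive span(e,b) via R2 from blue(e,f), knows(f,b)
round 1: derive span(e,c) via R2 from blue(e,f), knows(f,c)
round 1: derive span(f,b) via R2 from blue(f,f), knows(f,b)
round 1: derive span(f,c) via R2 from blue(f,f), knows(f,c)
round 1: derive span(f,e) via R2 from blue(f,g), knows(g,e)
round 1: derive span(i,c) via R2 from blue(i,g), knows(g,c)
round 1: derive span(i,e) via R2 from blue(i,g), knows(g,e)
round 1: derive span(j,b) via R2 from blue(j,f), knows(f,b)
round 1: derive span(j,h) via R2 from blue(j,e), knows(e,h)
round 1: derive span(j,j) via R2 from blue(j,e), knows(e,j)
round 2: derive span(b,c) via R1 from span(b,g), knows(g,c)
round 2: derive span(b,e) via R1 from span(b,g), knows(g,e)
round 2: derive span(e,e) via R1 from span(e,c), knows(c,e)
round 2: derive span(e,g) via R1 from span(e,b), knows(b,g)
round 2: derive span(f,h) via R1 from span(f,e), knows(e,h)
round 2: derive span(f,j) via R1 from span(f,e), knows(e,j)
round 2: derive span(i,j) via R1 from span(i,e), knows(e,j)
round 2: derive span(j,g) via R1 from span(j,b), knows(b,g)
round 3: derive span(b,h) via R1 from span(b,e), knows(e,h)
round 3: derive span(b,j) via R1 from span(b,e), knows(e,j)
round 3: derive span(e,h) via R1 from span(e,e), knows(e,h)
round 3: derive span(e,j) via R1 from span(e,e), knows(e,j)

yes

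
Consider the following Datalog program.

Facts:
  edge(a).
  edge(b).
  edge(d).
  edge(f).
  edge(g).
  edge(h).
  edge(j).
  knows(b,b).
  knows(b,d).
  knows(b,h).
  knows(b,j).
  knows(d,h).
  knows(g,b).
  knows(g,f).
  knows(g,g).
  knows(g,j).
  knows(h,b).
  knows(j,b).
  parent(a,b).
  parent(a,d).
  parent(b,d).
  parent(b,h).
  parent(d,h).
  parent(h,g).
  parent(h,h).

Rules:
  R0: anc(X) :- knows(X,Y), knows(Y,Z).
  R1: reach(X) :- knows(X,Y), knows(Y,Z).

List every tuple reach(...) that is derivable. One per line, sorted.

round 1: derive reach(b) via R1 from knows(b,b), knows(b,b)
round 1: derive reach(d) via R1 from knows(d,h), knows(h,b)
round 1: derive reach(g) via R1 from knows(g,b), knows(b,b)
round 1: derive reach(h) via R1 from knows(h,b), knows(b,b)
round 1: derive reach(j) via R1 from knows(j,b), knows(b,b)

reach(b)
reach(d)
reach(g)
reach(h)
reach(j)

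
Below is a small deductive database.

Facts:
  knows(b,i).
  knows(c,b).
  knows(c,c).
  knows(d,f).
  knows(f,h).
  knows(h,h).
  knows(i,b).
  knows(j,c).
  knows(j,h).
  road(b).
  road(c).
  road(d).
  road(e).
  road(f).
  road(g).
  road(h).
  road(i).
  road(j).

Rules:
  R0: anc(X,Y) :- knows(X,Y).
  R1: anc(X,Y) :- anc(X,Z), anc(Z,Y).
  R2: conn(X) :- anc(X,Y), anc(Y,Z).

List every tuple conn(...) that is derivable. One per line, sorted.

conn(b)
conn(c)
conn(d)
conn(f)
conn(h)
conn(i)
conn(j)

round 1: derive anc(b,i) via R0 from knows(b,i)
round 1: derive anc(c,b) via R0 from knows(c,b)
round 1: derive anc(c,c) via R0 from knows(c,c)
round 1: derive anc(d,f) via R0 from knows(d,f)
round 1: derive anc(f,h) via R0 from knows(f,h)
round 1: derive anc(h,h) via R0 from knows(h,h)
round 1: derive anc(i,b) via R0 from knows(i,b)
round 1: derive anc(j,c) via R0 from knows(j,c)
round 1: derive anc(j,h) via R0 from knows(j,h)
round 2: derive anc(b,b) via R1 from anc(b,i), anc(i,b)
round 2: derive anc(c,i) via R1 from anc(c,b), anc(b,i)
round 2: derive anc(d,h) via R1 from anc(d,f), anc(f,h)
round 2: derive anc(i,i) via R1 from anc(i,b), anc(b,i)
round 2: derive anc(j,b) via R1 from anc(j,c), anc(c,b)
round 2: derive conn(b) via R2 from anc(b,i), anc(i,b)
round 2: derive conn(c) via R2 from anc(c,b), anc(b,i)
round 2: derive conn(d) via R2 from anc(d,f), anc(f,h)
round 2: derive conn(f) via R2 from anc(f,h), anc(h,h)
round 2: derive conn(h) via R2 from anc(h,h), anc(h,h)
round 2: derive conn(i) via R2 from anc(i,b), anc(b,i)
round 2: derive conn(j) via R2 from anc(j,c), anc(c,b)
round 3: derive anc(j,i) via R1 from anc(j,b), anc(b,i)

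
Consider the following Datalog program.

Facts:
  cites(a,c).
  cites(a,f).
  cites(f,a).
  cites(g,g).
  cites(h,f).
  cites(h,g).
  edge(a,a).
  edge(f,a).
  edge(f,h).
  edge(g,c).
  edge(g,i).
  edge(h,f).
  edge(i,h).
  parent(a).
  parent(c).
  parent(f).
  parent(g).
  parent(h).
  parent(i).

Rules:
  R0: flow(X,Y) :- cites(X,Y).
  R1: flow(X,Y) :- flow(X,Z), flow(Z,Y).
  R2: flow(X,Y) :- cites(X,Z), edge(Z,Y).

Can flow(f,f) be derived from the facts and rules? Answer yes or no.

yes

round 1: derive flow(a,c) via R0 from cites(a,c)
round 1: derive flow(a,f) via R0 from cites(a,f)
round 1: derive flow(f,a) via R0 from cites(f,a)
round 1: derive flow(g,g) via R0 from cites(g,g)
round 1: derive flow(h,f) via R0 from cites(h,f)
round 1: derive flow(h,g) via R0 from cites(h,g)
round 1: derive flow(a,a) via R2 from cites(a,f), edge(f,a)
round 1: derive flow(a,h) via R2 from cites(a,f), edge(f,h)
round 1: derive flow(g,c) via R2 from cites(g,g), edge(g,c)
round 1: derive flow(g,i) via R2 from cites(g,g), edge(g,i)
round 1: derive flow(h,a) via R2 from cites(h,f), edge(f,a)
round 1: derive flow(h,c) via R2 from cites(h,g), edge(g,c)
round 1: derive flow(h,h) via R2 from cites(h,f), edge(f,h)
round 1: derive flow(h,i) via R2 from cites(h,g), edge(g,i)
round 2: derive flow(a,g) via R1 from flow(a,h), flow(h,g)
round 2: derive flow(a,i) via R1 from flow(a,h), flow(h,i)
round 2: derive flow(f,c) via R1 from flow(f,a), flow(a,c)
round 2: derive flow(f,f) via R1 from flow(f,a), flow(a,f)
round 2: derive flow(f,h) via R1 from flow(f,a), flow(a,h)
round 3: derive flow(f,g) via R1 from flow(f,a), flow(a,g)
round 3: derive flow(f,i) via R1 from flow(f,a), flow(a,i)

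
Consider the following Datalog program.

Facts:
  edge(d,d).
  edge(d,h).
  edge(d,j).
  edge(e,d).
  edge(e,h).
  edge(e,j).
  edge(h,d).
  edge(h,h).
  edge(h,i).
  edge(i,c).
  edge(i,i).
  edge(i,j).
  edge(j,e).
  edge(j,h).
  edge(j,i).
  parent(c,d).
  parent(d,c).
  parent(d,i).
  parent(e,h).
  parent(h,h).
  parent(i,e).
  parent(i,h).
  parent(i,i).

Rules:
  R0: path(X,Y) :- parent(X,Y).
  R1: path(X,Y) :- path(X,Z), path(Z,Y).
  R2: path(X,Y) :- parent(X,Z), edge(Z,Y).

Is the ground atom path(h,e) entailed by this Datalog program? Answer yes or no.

round 1: derive path(c,d) via R0 from parent(c,d)
round 1: derive path(d,c) via R0 from parent(d,c)
round 1: derive path(d,i) via R0 from parent(d,i)
round 1: derive path(e,h) via R0 from parent(e,h)
round 1: derive path(h,h) via R0 from parent(h,h)
round 1: derive path(i,e) via R0 from parent(i,e)
round 1: derive path(i,h) via R0 from parent(i,h)
round 1: derive path(i,i) via R0 from parent(i,i)
round 1: derive path(c,h) via R2 from parent(c,d), edge(d,h)
round 1: derive path(c,j) via R2 from parent(c,d), edge(d,j)
round 1: derive path(d,j) via R2 from parent(d,i), edge(i,j)
round 1: derive path(e,d) via R2 from parent(e,h), edge(h,d)
round 1: derive path(e,i) via R2 from parent(e,h), edge(h,i)
round 1: derive path(h,d) via R2 from parent(h,h), edge(h,d)
round 1: derive path(h,i) via R2 from parent(h,h), edge(h,i)
round 1: derive path(i,c) via R2 from parent(i,i), edge(i,c)
round 1: derive path(i,d) via R2 from parent(i,e), edge(e,d)
round 1: derive path(i,j) via R2 from parent(i,e), edge(e,j)
round 2: derive path(c,c) via R1 from path(c,d), path(d,c)
round 2: derive path(c,i) via R1 from path(c,d), path(d,i)
round 2: derive path(d,d) via R1 from path(d,c), path(c,d)
round 2: derive path(d,e) via R1 from path(d,i), path(i,e)
round 2: derive path(d,h) via R1 from path(d,c), path(c,h)
round 2: derive path(e,c) via R1 from path(e,d), path(d,c)
round 2: derive path(e,e) via R1 from path(e,i), path(i,e)
round 2: derive path(e,j) via R1 from path(e,d), path(d,j)
round 2: derive path(h,c) via R1 from path(h,d), path(d,c)
round 2: derive path(h,e) via R1 from path(h,i), path(i,e)
round 2: derive path(h,j) via R1 from path(h,d), path(d,j)
round 3: derive path(c,e) via R1 from path(c,d), path(d,e)

yes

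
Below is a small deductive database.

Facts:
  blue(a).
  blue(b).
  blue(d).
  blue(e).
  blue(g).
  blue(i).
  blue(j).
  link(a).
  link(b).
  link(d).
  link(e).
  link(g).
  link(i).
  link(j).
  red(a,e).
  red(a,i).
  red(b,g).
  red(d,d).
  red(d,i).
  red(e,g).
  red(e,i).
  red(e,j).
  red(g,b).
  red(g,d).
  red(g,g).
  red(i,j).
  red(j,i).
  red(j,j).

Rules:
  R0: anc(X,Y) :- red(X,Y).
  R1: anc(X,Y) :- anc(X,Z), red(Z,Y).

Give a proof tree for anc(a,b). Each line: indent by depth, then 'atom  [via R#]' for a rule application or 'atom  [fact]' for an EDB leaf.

anc(a,b)  [via R1]
  anc(a,g)  [via R1]
    anc(a,e)  [via R0]
      red(a,e)  [fact]
    red(e,g)  [fact]
  red(g,b)  [fact]

round 1: derive anc(a,e) via R0 from red(a,e)
round 1: derive anc(a,i) via R0 from red(a,i)
round 1: derive anc(b,g) via R0 from red(b,g)
round 1: derive anc(d,d) via R0 from red(d,d)
round 1: derive anc(d,i) via R0 from red(d,i)
round 1: derive anc(e,g) via R0 from red(e,g)
round 1: derive anc(e,i) via R0 from red(e,i)
round 1: derive anc(e,j) via R0 from red(e,j)
round 1: derive anc(g,b) via R0 from red(g,b)
round 1: derive anc(g,d) via R0 from red(g,d)
round 1: derive anc(g,g) via R0 from red(g,g)
round 1: derive anc(i,j) via R0 from red(i,j)
round 1: derive anc(j,i) via R0 from red(j,i)
round 1: derive anc(j,j) via R0 from red(j,j)
round 2: derive anc(a,g) via R1 from anc(a,e), red(e,g)
round 2: derive anc(a,j) via R1 from anc(a,e), red(e,j)
round 2: derive anc(b,b) via R1 from anc(b,g), red(g,b)
round 2: derive anc(b,d) via R1 from anc(b,g), red(g,d)
round 2: derive anc(d,j) via R1 from anc(d,i), red(i,j)
round 2: derive anc(e,b) via R1 from anc(e,g), red(g,b)
round 2: derive anc(e,d) via R1 from anc(e,g), red(g,d)
round 2: derive anc(g,i) via R1 from anc(g,d), red(d,i)
round 2: derive anc(i,i) via R1 from anc(i,j), red(j,i)
round 3: derive anc(a,b) via R1 from anc(a,g), red(g,b)
round 3: derive anc(a,d) via R1 from anc(a,g), red(g,d)
round 3: derive anc(b,i) via R1 from anc(b,d), red(d,i)
round 3: derive anc(g,j) via R1 from anc(g,i), red(i,j)
round 4: derive anc(b,j) via R1 from anc(b,i), red(i,j)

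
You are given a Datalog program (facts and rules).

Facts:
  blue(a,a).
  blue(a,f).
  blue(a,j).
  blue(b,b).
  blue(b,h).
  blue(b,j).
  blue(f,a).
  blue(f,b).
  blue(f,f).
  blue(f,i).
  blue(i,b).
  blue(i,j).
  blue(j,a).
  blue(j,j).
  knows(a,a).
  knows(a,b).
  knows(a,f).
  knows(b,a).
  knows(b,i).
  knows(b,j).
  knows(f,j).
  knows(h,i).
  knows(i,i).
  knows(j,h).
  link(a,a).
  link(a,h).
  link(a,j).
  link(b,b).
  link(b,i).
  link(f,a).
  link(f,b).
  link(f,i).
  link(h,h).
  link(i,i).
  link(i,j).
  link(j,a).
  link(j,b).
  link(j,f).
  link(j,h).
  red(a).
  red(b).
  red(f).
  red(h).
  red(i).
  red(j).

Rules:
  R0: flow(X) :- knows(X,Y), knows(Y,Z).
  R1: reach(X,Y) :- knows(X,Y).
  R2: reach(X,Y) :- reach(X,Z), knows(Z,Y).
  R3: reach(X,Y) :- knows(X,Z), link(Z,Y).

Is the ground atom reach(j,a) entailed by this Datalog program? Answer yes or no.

round 1: derive reach(a,a) via R1 from knows(a,a)
round 1: derive reach(a,b) via R1 from knows(a,b)
round 1: derive reach(a,f) via R1 from knows(a,f)
round 1: derive reach(b,a) via R1 from knows(b,a)
round 1: derive reach(b,i) via R1 from knows(b,i)
round 1: derive reach(b,j) via R1 from knows(b,j)
round 1: derive reach(f,j) via R1 from knows(f,j)
round 1: derive reach(h,i) via R1 from knows(h,i)
round 1: derive reach(i,i) via R1 from knows(i,i)
round 1: derive reach(j,h) via R1 from knows(j,h)
round 1: derive reach(a,h) via R3 from knows(a,a), link(a,h)
round 1: derive reach(a,i) via R3 from knows(a,b), link(b,i)
round 1: derive reach(a,j) via R3 from knows(a,a), link(a,j)
round 1: derive reach(b,b) via R3 from knows(b,j), link(j,b)
round 1: derive reach(b,f) via R3 from knows(b,j), link(j,f)
round 1: derive reach(b,h) via R3 from knows(b,a), link(a,h)
round 1: derive reach(f,a) via R3 from knows(f,j), link(j,a)
round 1: derive reach(f,b) via R3 from knows(f,j), link(j,b)
round 1: derive reach(f,f) via R3 from knows(f,j), link(j,f)
round 1: derive reach(f,h) via R3 from knows(f,j), link(j,h)
round 1: derive reach(h,j) via R3 from knows(h,i), link(i,j)
round 1: derive reach(i,j) via R3 from knows(i,i), link(i,j)
round 2: derive reach(f,i) via R2 from reach(f,b), knows(b,i)
round 2: derive reach(h,h) via R2 from reach(h,j), knows(j,h)
round 2: derive reach(i,h) via R2 from reach(i,j), knows(j,h)
round 2: derive reach(j,i) via R2 from reach(j,h), knows(h,i)

no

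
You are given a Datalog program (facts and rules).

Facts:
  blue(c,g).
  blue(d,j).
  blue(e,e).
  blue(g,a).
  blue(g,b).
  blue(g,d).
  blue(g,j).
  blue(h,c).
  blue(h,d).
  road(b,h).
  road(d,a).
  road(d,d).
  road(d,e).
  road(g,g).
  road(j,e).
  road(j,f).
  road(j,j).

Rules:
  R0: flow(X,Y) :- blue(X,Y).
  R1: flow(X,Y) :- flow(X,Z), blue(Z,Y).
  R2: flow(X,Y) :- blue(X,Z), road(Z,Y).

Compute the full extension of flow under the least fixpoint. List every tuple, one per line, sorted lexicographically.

round 1: derive flow(c,g) via R0 from blue(c,g)
round 1: derive flow(d,j) via R0 from blue(d,j)
round 1: derive flow(e,e) via R0 from blue(e,e)
round 1: derive flow(g,a) via R0 from blue(g,a)
round 1: derive flow(g,b) via R0 from blue(g,b)
round 1: derive flow(g,d) via R0 from blue(g,d)
round 1: derive flow(g,j) via R0 from blue(g,j)
round 1: derive flow(h,c) via R0 from blue(h,c)
round 1: derive flow(h,d) via R0 from blue(h,d)
round 1: derive flow(d,e) via R2 from blue(d,j), road(j,e)
round 1: derive flow(d,f) via R2 from blue(d,j), road(j,f)
round 1: derive flow(g,e) via R2 from blue(g,d), road(d,e)
round 1: derive flow(g,f) via R2 from blue(g,j), road(j,f)
round 1: derive flow(g,h) via R2 from blue(g,b), road(b,h)
round 1: derive flow(h,a) via R2 from blue(h,d), road(d,a)
round 1: derive flow(h,e) via R2 from blue(h,d), road(d,e)
round 2: derive flow(c,a) via R1 from flow(c,g), blue(g,a)
round 2: derive flow(c,b) via R1 from flow(c,g), blue(g,b)
round 2: derive flow(c,d) via R1 from flow(c,g), blue(g,d)
round 2: derive flow(c,j) via R1 from flow(c,g), blue(g,j)
round 2: derive flow(g,c) via R1 from flow(g,h), blue(h,c)
round 2: derive flow(h,g) via R1 from flow(h,c), blue(c,g)
round 2: derive flow(h,j) via R1 from flow(h,d), blue(d,j)
round 3: derive flow(g,g) via R1 from flow(g,c), blue(c,g)
round 3: derive flow(h,b) via R1 from flow(h,g), blue(g,b)

flow(c,a)
flow(c,b)
flow(c,d)
flow(c,g)
flow(c,j)
flow(d,e)
flow(d,f)
flow(d,j)
flow(e,e)
flow(g,a)
flow(g,b)
flow(g,c)
flow(g,d)
flow(g,e)
flow(g,f)
flow(g,g)
flow(g,h)
flow(g,j)
flow(h,a)
flow(h,b)
flow(h,c)
flow(h,d)
flow(h,e)
flow(h,g)
flow(h,j)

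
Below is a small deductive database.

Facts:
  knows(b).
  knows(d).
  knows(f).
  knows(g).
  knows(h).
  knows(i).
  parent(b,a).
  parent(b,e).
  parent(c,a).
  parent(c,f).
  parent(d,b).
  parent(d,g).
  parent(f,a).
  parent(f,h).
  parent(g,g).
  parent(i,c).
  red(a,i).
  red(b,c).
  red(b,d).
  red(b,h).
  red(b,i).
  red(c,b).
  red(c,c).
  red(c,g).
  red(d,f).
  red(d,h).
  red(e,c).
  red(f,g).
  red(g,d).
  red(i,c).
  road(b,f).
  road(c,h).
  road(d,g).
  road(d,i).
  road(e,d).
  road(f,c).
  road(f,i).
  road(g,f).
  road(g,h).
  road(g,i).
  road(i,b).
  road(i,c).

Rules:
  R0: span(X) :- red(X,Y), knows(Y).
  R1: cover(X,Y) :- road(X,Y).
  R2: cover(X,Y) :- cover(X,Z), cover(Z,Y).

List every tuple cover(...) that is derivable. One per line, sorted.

cover(b,b)
cover(b,c)
cover(b,f)
cover(b,h)
cover(b,i)
cover(c,h)
cover(d,b)
cover(d,c)
cover(d,f)
cover(d,g)
cover(d,h)
cover(d,i)
cover(e,b)
cover(e,c)
cover(e,d)
cover(e,f)
cover(e,g)
cover(e,h)
cover(e,i)
cover(f,b)
cover(f,c)
cover(f,f)
cover(f,h)
cover(f,i)
cover(g,b)
cover(g,c)
cover(g,f)
cover(g,h)
cover(g,i)
cover(i,b)
cover(i,c)
cover(i,f)
cover(i,h)
cover(i,i)

round 1: derive cover(b,f) via R1 from road(b,f)
round 1: derive cover(c,h) via R1 from road(c,h)
round 1: derive cover(d,g) via R1 from road(d,g)
round 1: derive cover(d,i) via R1 from road(d,i)
round 1: derive cover(e,d) via R1 from road(e,d)
round 1: derive cover(f,c) via R1 from road(f,c)
round 1: derive cover(f,i) via R1 from road(f,i)
round 1: derive cover(g,f) via R1 from road(g,f)
round 1: derive cover(g,h) via R1 from road(g,h)
round 1: derive cover(g,i) via R1 from road(g,i)
round 1: derive cover(i,b) via R1 from road(i,b)
round 1: derive cover(i,c) via R1 from road(i,c)
round 2: derive cover(b,c) via R2 from cover(b,f), cover(f,c)
round 2: derive cover(b,i) via R2 from cover(b,f), cover(f,i)
round 2: derive cover(d,b) via R2 from cover(d,i), cover(i,b)
round 2: derive cover(d,c) via R2 from cover(d,i), cover(i,c)
round 2: derive cover(d,f) via R2 from cover(d,g), cover(g,f)
round 2: derive cover(d,h) via R2 from cover(d,g), cover(g,h)
round 2: derive cover(e,g) via R2 from cover(e,d), cover(d,g)
round 2: derive cover(e,i) via R2 from cover(e,d), cover(d,i)
round 2: derive cover(f,b) via R2 from cover(f,i), cover(i,b)
round 2: derive cover(f,h) via R2 from cover(f,c), cover(c,h)
round 2: derive cover(g,b) via R2 from cover(g,i), cover(i,b)
round 2: derive cover(g,c) via R2 from cover(g,f), cover(f,c)
round 2: derive cover(i,f) via R2 from cover(i,b), cover(b,f)
round 2: derive cover(i,h) via R2 from cover(i,c), cover(c,h)
round 3: derive cover(b,b) via R2 from cover(b,f), cover(f,b)
round 3: derive cover(b,h) via R2 from cover(b,c), cover(c,h)
round 3: derive cover(e,b) via R2 from cover(e,d), cover(d,b)
round 3: derive cover(e,c) via R2 from cover(e,d), cover(d,c)
round 3: derive cover(e,f) via R2 from cover(e,d), cover(d,f)
round 3: derive cover(e,h) via R2 from cover(e,d), cover(d,h)
round 3: derive cover(f,f) via R2 from cover(f,b), cover(b,f)
round 3: derive cover(i,i) via R2 from cover(i,b), cover(b,i)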